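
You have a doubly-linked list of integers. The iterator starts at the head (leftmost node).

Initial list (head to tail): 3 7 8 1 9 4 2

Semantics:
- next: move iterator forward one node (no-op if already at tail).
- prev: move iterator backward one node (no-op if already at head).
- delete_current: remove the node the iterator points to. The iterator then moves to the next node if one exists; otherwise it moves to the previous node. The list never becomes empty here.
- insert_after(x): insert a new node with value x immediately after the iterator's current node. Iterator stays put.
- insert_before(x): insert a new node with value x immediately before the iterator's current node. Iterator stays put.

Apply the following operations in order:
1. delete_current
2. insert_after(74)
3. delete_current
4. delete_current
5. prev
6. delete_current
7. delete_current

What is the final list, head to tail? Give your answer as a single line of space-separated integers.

Answer: 9 4 2

Derivation:
After 1 (delete_current): list=[7, 8, 1, 9, 4, 2] cursor@7
After 2 (insert_after(74)): list=[7, 74, 8, 1, 9, 4, 2] cursor@7
After 3 (delete_current): list=[74, 8, 1, 9, 4, 2] cursor@74
After 4 (delete_current): list=[8, 1, 9, 4, 2] cursor@8
After 5 (prev): list=[8, 1, 9, 4, 2] cursor@8
After 6 (delete_current): list=[1, 9, 4, 2] cursor@1
After 7 (delete_current): list=[9, 4, 2] cursor@9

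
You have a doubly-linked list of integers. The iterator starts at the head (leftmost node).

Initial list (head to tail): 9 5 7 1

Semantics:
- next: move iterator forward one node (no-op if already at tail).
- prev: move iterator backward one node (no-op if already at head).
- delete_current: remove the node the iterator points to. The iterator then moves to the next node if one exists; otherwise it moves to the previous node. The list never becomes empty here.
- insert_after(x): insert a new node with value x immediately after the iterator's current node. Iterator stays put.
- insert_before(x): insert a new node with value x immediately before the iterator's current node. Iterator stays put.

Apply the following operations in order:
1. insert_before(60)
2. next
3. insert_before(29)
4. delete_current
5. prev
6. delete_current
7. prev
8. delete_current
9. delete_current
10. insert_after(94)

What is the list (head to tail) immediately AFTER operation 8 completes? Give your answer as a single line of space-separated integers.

After 1 (insert_before(60)): list=[60, 9, 5, 7, 1] cursor@9
After 2 (next): list=[60, 9, 5, 7, 1] cursor@5
After 3 (insert_before(29)): list=[60, 9, 29, 5, 7, 1] cursor@5
After 4 (delete_current): list=[60, 9, 29, 7, 1] cursor@7
After 5 (prev): list=[60, 9, 29, 7, 1] cursor@29
After 6 (delete_current): list=[60, 9, 7, 1] cursor@7
After 7 (prev): list=[60, 9, 7, 1] cursor@9
After 8 (delete_current): list=[60, 7, 1] cursor@7

Answer: 60 7 1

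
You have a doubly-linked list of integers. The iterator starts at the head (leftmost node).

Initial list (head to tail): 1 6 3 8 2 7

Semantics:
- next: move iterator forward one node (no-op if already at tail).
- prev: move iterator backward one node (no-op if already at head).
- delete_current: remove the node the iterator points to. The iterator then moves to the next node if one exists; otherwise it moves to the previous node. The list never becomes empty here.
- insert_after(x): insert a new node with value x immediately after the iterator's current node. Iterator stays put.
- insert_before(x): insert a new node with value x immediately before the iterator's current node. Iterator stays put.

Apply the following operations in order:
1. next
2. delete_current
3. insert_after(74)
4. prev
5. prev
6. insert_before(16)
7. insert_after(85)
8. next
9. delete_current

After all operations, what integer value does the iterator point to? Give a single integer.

Answer: 3

Derivation:
After 1 (next): list=[1, 6, 3, 8, 2, 7] cursor@6
After 2 (delete_current): list=[1, 3, 8, 2, 7] cursor@3
After 3 (insert_after(74)): list=[1, 3, 74, 8, 2, 7] cursor@3
After 4 (prev): list=[1, 3, 74, 8, 2, 7] cursor@1
After 5 (prev): list=[1, 3, 74, 8, 2, 7] cursor@1
After 6 (insert_before(16)): list=[16, 1, 3, 74, 8, 2, 7] cursor@1
After 7 (insert_after(85)): list=[16, 1, 85, 3, 74, 8, 2, 7] cursor@1
After 8 (next): list=[16, 1, 85, 3, 74, 8, 2, 7] cursor@85
After 9 (delete_current): list=[16, 1, 3, 74, 8, 2, 7] cursor@3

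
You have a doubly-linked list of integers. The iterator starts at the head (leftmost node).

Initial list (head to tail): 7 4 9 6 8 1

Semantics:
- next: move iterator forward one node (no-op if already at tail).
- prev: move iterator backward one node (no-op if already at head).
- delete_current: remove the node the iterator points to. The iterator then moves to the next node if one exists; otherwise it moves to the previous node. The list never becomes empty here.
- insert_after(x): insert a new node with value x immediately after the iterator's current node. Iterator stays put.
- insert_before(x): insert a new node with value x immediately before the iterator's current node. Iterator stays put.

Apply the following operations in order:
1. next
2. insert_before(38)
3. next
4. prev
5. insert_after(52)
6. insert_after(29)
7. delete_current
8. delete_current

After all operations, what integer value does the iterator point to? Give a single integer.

Answer: 52

Derivation:
After 1 (next): list=[7, 4, 9, 6, 8, 1] cursor@4
After 2 (insert_before(38)): list=[7, 38, 4, 9, 6, 8, 1] cursor@4
After 3 (next): list=[7, 38, 4, 9, 6, 8, 1] cursor@9
After 4 (prev): list=[7, 38, 4, 9, 6, 8, 1] cursor@4
After 5 (insert_after(52)): list=[7, 38, 4, 52, 9, 6, 8, 1] cursor@4
After 6 (insert_after(29)): list=[7, 38, 4, 29, 52, 9, 6, 8, 1] cursor@4
After 7 (delete_current): list=[7, 38, 29, 52, 9, 6, 8, 1] cursor@29
After 8 (delete_current): list=[7, 38, 52, 9, 6, 8, 1] cursor@52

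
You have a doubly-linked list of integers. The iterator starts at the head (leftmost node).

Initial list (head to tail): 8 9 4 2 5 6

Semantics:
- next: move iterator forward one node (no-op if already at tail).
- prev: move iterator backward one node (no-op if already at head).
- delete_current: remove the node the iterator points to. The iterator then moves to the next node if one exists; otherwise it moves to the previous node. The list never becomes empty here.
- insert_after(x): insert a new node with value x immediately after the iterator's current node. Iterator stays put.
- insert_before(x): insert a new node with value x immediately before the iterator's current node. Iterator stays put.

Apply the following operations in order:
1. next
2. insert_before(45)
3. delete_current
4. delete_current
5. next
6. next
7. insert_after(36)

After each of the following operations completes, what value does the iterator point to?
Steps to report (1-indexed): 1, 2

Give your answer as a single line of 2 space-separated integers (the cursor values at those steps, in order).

After 1 (next): list=[8, 9, 4, 2, 5, 6] cursor@9
After 2 (insert_before(45)): list=[8, 45, 9, 4, 2, 5, 6] cursor@9
After 3 (delete_current): list=[8, 45, 4, 2, 5, 6] cursor@4
After 4 (delete_current): list=[8, 45, 2, 5, 6] cursor@2
After 5 (next): list=[8, 45, 2, 5, 6] cursor@5
After 6 (next): list=[8, 45, 2, 5, 6] cursor@6
After 7 (insert_after(36)): list=[8, 45, 2, 5, 6, 36] cursor@6

Answer: 9 9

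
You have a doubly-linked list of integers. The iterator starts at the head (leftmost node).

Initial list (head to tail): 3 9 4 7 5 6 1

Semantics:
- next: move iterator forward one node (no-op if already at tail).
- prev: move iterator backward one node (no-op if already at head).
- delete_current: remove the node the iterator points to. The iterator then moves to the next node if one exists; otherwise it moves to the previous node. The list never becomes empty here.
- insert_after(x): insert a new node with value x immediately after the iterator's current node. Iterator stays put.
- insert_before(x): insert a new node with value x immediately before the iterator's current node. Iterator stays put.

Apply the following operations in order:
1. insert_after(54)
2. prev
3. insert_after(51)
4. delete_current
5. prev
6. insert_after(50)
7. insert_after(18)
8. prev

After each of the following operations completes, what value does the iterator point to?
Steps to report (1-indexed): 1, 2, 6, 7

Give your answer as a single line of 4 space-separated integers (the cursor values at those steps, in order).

Answer: 3 3 51 51

Derivation:
After 1 (insert_after(54)): list=[3, 54, 9, 4, 7, 5, 6, 1] cursor@3
After 2 (prev): list=[3, 54, 9, 4, 7, 5, 6, 1] cursor@3
After 3 (insert_after(51)): list=[3, 51, 54, 9, 4, 7, 5, 6, 1] cursor@3
After 4 (delete_current): list=[51, 54, 9, 4, 7, 5, 6, 1] cursor@51
After 5 (prev): list=[51, 54, 9, 4, 7, 5, 6, 1] cursor@51
After 6 (insert_after(50)): list=[51, 50, 54, 9, 4, 7, 5, 6, 1] cursor@51
After 7 (insert_after(18)): list=[51, 18, 50, 54, 9, 4, 7, 5, 6, 1] cursor@51
After 8 (prev): list=[51, 18, 50, 54, 9, 4, 7, 5, 6, 1] cursor@51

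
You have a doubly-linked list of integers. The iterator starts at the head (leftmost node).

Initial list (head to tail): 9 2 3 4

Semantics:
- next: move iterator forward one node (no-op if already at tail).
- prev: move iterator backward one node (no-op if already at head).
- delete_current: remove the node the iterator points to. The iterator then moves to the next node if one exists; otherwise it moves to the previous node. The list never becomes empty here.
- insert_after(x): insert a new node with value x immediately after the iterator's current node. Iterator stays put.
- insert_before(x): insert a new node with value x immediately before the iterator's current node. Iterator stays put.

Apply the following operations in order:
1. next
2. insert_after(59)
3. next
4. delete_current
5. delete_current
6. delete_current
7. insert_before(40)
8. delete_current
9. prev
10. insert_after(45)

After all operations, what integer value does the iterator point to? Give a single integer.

After 1 (next): list=[9, 2, 3, 4] cursor@2
After 2 (insert_after(59)): list=[9, 2, 59, 3, 4] cursor@2
After 3 (next): list=[9, 2, 59, 3, 4] cursor@59
After 4 (delete_current): list=[9, 2, 3, 4] cursor@3
After 5 (delete_current): list=[9, 2, 4] cursor@4
After 6 (delete_current): list=[9, 2] cursor@2
After 7 (insert_before(40)): list=[9, 40, 2] cursor@2
After 8 (delete_current): list=[9, 40] cursor@40
After 9 (prev): list=[9, 40] cursor@9
After 10 (insert_after(45)): list=[9, 45, 40] cursor@9

Answer: 9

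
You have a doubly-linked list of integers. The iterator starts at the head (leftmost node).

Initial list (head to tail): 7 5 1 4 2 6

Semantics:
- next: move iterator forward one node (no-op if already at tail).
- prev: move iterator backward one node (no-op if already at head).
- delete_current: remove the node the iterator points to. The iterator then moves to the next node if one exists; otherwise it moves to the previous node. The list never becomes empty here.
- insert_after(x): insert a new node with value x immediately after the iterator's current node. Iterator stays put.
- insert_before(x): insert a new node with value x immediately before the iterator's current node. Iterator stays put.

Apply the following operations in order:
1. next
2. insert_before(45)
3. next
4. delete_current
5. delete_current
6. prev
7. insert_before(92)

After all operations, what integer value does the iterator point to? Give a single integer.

After 1 (next): list=[7, 5, 1, 4, 2, 6] cursor@5
After 2 (insert_before(45)): list=[7, 45, 5, 1, 4, 2, 6] cursor@5
After 3 (next): list=[7, 45, 5, 1, 4, 2, 6] cursor@1
After 4 (delete_current): list=[7, 45, 5, 4, 2, 6] cursor@4
After 5 (delete_current): list=[7, 45, 5, 2, 6] cursor@2
After 6 (prev): list=[7, 45, 5, 2, 6] cursor@5
After 7 (insert_before(92)): list=[7, 45, 92, 5, 2, 6] cursor@5

Answer: 5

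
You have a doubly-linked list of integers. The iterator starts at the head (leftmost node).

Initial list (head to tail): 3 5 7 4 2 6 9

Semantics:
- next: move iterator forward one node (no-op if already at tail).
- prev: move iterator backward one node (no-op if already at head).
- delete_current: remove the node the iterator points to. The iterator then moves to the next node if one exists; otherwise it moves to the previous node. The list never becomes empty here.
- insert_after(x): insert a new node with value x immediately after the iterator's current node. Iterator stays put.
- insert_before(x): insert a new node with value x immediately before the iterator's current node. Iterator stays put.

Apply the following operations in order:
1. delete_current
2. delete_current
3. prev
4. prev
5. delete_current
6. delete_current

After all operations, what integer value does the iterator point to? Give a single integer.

After 1 (delete_current): list=[5, 7, 4, 2, 6, 9] cursor@5
After 2 (delete_current): list=[7, 4, 2, 6, 9] cursor@7
After 3 (prev): list=[7, 4, 2, 6, 9] cursor@7
After 4 (prev): list=[7, 4, 2, 6, 9] cursor@7
After 5 (delete_current): list=[4, 2, 6, 9] cursor@4
After 6 (delete_current): list=[2, 6, 9] cursor@2

Answer: 2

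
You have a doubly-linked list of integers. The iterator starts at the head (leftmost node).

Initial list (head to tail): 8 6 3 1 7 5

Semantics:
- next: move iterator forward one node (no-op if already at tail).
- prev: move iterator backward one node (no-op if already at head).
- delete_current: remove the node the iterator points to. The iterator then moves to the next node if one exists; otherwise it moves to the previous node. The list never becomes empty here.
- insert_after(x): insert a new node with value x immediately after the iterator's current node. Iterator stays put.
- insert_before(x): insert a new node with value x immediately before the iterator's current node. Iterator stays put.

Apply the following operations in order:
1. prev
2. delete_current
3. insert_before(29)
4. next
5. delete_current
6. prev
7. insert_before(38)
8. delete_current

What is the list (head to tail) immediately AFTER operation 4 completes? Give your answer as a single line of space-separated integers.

After 1 (prev): list=[8, 6, 3, 1, 7, 5] cursor@8
After 2 (delete_current): list=[6, 3, 1, 7, 5] cursor@6
After 3 (insert_before(29)): list=[29, 6, 3, 1, 7, 5] cursor@6
After 4 (next): list=[29, 6, 3, 1, 7, 5] cursor@3

Answer: 29 6 3 1 7 5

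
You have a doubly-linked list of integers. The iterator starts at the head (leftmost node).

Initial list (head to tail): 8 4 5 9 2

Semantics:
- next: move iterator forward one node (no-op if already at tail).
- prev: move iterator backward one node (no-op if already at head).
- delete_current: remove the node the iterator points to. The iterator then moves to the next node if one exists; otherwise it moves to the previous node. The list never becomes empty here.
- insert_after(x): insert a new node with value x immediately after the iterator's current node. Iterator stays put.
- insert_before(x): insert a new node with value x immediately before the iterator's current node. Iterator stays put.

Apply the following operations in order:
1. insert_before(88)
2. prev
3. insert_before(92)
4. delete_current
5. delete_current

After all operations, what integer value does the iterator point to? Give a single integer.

Answer: 4

Derivation:
After 1 (insert_before(88)): list=[88, 8, 4, 5, 9, 2] cursor@8
After 2 (prev): list=[88, 8, 4, 5, 9, 2] cursor@88
After 3 (insert_before(92)): list=[92, 88, 8, 4, 5, 9, 2] cursor@88
After 4 (delete_current): list=[92, 8, 4, 5, 9, 2] cursor@8
After 5 (delete_current): list=[92, 4, 5, 9, 2] cursor@4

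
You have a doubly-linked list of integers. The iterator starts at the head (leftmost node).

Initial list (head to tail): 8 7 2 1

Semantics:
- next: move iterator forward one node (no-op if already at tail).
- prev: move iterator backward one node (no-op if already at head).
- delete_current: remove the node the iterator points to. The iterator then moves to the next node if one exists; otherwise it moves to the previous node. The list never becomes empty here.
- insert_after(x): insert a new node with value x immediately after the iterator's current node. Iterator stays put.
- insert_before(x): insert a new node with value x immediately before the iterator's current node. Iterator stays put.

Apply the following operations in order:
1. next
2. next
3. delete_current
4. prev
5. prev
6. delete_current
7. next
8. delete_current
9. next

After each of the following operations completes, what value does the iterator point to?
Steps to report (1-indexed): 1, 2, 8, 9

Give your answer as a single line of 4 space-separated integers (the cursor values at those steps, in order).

After 1 (next): list=[8, 7, 2, 1] cursor@7
After 2 (next): list=[8, 7, 2, 1] cursor@2
After 3 (delete_current): list=[8, 7, 1] cursor@1
After 4 (prev): list=[8, 7, 1] cursor@7
After 5 (prev): list=[8, 7, 1] cursor@8
After 6 (delete_current): list=[7, 1] cursor@7
After 7 (next): list=[7, 1] cursor@1
After 8 (delete_current): list=[7] cursor@7
After 9 (next): list=[7] cursor@7

Answer: 7 2 7 7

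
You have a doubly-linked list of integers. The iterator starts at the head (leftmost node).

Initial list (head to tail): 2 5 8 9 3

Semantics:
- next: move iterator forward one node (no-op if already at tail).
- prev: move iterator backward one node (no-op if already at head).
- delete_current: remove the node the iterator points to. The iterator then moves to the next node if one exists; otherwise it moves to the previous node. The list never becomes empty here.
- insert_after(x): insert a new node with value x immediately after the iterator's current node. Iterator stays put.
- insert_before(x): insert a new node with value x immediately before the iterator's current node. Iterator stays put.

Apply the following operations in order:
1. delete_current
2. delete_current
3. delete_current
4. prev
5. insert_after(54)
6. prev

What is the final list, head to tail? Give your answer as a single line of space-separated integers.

After 1 (delete_current): list=[5, 8, 9, 3] cursor@5
After 2 (delete_current): list=[8, 9, 3] cursor@8
After 3 (delete_current): list=[9, 3] cursor@9
After 4 (prev): list=[9, 3] cursor@9
After 5 (insert_after(54)): list=[9, 54, 3] cursor@9
After 6 (prev): list=[9, 54, 3] cursor@9

Answer: 9 54 3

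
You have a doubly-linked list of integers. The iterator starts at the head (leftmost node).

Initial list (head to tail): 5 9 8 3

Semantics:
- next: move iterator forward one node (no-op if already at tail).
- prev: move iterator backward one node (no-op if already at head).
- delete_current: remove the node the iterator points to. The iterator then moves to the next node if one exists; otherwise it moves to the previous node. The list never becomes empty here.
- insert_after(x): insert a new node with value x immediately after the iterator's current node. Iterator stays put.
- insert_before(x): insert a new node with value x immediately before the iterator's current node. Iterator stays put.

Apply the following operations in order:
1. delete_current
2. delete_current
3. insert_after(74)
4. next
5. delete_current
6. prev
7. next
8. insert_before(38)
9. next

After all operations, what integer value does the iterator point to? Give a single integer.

After 1 (delete_current): list=[9, 8, 3] cursor@9
After 2 (delete_current): list=[8, 3] cursor@8
After 3 (insert_after(74)): list=[8, 74, 3] cursor@8
After 4 (next): list=[8, 74, 3] cursor@74
After 5 (delete_current): list=[8, 3] cursor@3
After 6 (prev): list=[8, 3] cursor@8
After 7 (next): list=[8, 3] cursor@3
After 8 (insert_before(38)): list=[8, 38, 3] cursor@3
After 9 (next): list=[8, 38, 3] cursor@3

Answer: 3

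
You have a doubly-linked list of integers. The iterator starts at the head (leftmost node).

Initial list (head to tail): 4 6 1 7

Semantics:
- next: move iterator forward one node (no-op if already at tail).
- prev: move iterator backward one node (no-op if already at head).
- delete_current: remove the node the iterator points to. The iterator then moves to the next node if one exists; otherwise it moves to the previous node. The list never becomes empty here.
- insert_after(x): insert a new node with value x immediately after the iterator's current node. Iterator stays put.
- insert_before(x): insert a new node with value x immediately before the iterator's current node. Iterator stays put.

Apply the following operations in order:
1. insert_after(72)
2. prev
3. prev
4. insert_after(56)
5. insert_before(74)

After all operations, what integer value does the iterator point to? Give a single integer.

After 1 (insert_after(72)): list=[4, 72, 6, 1, 7] cursor@4
After 2 (prev): list=[4, 72, 6, 1, 7] cursor@4
After 3 (prev): list=[4, 72, 6, 1, 7] cursor@4
After 4 (insert_after(56)): list=[4, 56, 72, 6, 1, 7] cursor@4
After 5 (insert_before(74)): list=[74, 4, 56, 72, 6, 1, 7] cursor@4

Answer: 4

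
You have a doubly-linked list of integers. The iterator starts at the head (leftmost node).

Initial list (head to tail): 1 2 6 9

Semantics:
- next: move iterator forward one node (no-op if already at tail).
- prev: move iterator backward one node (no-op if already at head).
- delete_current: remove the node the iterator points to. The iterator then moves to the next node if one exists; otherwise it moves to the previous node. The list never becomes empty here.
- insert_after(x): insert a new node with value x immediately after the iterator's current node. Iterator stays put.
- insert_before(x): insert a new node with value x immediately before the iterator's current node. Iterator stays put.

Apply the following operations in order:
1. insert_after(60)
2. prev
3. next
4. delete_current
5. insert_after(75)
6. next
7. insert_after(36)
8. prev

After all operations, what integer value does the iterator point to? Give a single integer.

Answer: 2

Derivation:
After 1 (insert_after(60)): list=[1, 60, 2, 6, 9] cursor@1
After 2 (prev): list=[1, 60, 2, 6, 9] cursor@1
After 3 (next): list=[1, 60, 2, 6, 9] cursor@60
After 4 (delete_current): list=[1, 2, 6, 9] cursor@2
After 5 (insert_after(75)): list=[1, 2, 75, 6, 9] cursor@2
After 6 (next): list=[1, 2, 75, 6, 9] cursor@75
After 7 (insert_after(36)): list=[1, 2, 75, 36, 6, 9] cursor@75
After 8 (prev): list=[1, 2, 75, 36, 6, 9] cursor@2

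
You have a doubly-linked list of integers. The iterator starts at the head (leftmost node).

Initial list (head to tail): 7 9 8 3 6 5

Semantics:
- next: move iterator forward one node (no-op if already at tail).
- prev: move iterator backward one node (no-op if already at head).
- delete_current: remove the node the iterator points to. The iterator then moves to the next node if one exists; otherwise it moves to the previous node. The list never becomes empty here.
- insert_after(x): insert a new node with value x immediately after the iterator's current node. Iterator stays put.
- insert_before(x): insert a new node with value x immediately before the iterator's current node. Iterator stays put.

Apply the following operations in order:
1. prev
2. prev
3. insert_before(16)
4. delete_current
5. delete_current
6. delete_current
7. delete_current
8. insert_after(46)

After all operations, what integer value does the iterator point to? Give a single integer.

After 1 (prev): list=[7, 9, 8, 3, 6, 5] cursor@7
After 2 (prev): list=[7, 9, 8, 3, 6, 5] cursor@7
After 3 (insert_before(16)): list=[16, 7, 9, 8, 3, 6, 5] cursor@7
After 4 (delete_current): list=[16, 9, 8, 3, 6, 5] cursor@9
After 5 (delete_current): list=[16, 8, 3, 6, 5] cursor@8
After 6 (delete_current): list=[16, 3, 6, 5] cursor@3
After 7 (delete_current): list=[16, 6, 5] cursor@6
After 8 (insert_after(46)): list=[16, 6, 46, 5] cursor@6

Answer: 6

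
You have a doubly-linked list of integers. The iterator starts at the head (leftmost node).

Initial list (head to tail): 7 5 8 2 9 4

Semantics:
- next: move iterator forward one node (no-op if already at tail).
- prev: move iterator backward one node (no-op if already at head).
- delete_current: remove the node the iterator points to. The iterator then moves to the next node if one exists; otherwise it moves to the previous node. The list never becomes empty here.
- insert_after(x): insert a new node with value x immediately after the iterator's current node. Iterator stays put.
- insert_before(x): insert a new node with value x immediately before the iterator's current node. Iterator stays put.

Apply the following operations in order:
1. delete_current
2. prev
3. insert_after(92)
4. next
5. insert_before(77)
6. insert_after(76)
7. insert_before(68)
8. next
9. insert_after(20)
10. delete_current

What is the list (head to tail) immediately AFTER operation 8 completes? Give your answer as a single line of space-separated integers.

Answer: 5 77 68 92 76 8 2 9 4

Derivation:
After 1 (delete_current): list=[5, 8, 2, 9, 4] cursor@5
After 2 (prev): list=[5, 8, 2, 9, 4] cursor@5
After 3 (insert_after(92)): list=[5, 92, 8, 2, 9, 4] cursor@5
After 4 (next): list=[5, 92, 8, 2, 9, 4] cursor@92
After 5 (insert_before(77)): list=[5, 77, 92, 8, 2, 9, 4] cursor@92
After 6 (insert_after(76)): list=[5, 77, 92, 76, 8, 2, 9, 4] cursor@92
After 7 (insert_before(68)): list=[5, 77, 68, 92, 76, 8, 2, 9, 4] cursor@92
After 8 (next): list=[5, 77, 68, 92, 76, 8, 2, 9, 4] cursor@76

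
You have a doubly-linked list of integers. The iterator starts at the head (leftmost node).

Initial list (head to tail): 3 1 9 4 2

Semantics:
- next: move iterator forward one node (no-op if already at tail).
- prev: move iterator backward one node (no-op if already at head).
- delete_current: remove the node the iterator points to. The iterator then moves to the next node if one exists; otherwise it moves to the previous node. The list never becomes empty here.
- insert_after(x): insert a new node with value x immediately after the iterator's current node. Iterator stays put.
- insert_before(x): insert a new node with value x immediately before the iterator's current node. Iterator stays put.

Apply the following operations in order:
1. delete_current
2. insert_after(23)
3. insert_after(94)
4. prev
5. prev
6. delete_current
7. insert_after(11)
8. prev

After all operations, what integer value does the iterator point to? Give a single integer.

After 1 (delete_current): list=[1, 9, 4, 2] cursor@1
After 2 (insert_after(23)): list=[1, 23, 9, 4, 2] cursor@1
After 3 (insert_after(94)): list=[1, 94, 23, 9, 4, 2] cursor@1
After 4 (prev): list=[1, 94, 23, 9, 4, 2] cursor@1
After 5 (prev): list=[1, 94, 23, 9, 4, 2] cursor@1
After 6 (delete_current): list=[94, 23, 9, 4, 2] cursor@94
After 7 (insert_after(11)): list=[94, 11, 23, 9, 4, 2] cursor@94
After 8 (prev): list=[94, 11, 23, 9, 4, 2] cursor@94

Answer: 94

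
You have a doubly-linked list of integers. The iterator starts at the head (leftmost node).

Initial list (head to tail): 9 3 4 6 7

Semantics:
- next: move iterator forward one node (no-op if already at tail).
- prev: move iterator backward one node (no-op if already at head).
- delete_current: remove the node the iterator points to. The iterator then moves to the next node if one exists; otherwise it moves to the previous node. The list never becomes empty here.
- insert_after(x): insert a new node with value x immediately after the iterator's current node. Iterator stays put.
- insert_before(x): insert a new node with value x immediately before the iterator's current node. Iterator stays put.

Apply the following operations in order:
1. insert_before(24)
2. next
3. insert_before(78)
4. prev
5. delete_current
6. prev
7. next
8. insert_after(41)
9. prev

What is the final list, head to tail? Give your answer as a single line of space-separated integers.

Answer: 24 9 3 41 4 6 7

Derivation:
After 1 (insert_before(24)): list=[24, 9, 3, 4, 6, 7] cursor@9
After 2 (next): list=[24, 9, 3, 4, 6, 7] cursor@3
After 3 (insert_before(78)): list=[24, 9, 78, 3, 4, 6, 7] cursor@3
After 4 (prev): list=[24, 9, 78, 3, 4, 6, 7] cursor@78
After 5 (delete_current): list=[24, 9, 3, 4, 6, 7] cursor@3
After 6 (prev): list=[24, 9, 3, 4, 6, 7] cursor@9
After 7 (next): list=[24, 9, 3, 4, 6, 7] cursor@3
After 8 (insert_after(41)): list=[24, 9, 3, 41, 4, 6, 7] cursor@3
After 9 (prev): list=[24, 9, 3, 41, 4, 6, 7] cursor@9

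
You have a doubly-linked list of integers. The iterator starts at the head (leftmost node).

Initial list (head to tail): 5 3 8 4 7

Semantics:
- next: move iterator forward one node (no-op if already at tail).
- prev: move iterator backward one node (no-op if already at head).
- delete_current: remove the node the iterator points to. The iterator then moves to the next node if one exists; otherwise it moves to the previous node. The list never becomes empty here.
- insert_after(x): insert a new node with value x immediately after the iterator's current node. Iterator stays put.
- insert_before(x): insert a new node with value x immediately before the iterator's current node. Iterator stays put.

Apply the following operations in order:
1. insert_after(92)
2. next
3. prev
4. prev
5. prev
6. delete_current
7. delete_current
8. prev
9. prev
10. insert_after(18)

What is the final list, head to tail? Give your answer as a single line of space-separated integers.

Answer: 3 18 8 4 7

Derivation:
After 1 (insert_after(92)): list=[5, 92, 3, 8, 4, 7] cursor@5
After 2 (next): list=[5, 92, 3, 8, 4, 7] cursor@92
After 3 (prev): list=[5, 92, 3, 8, 4, 7] cursor@5
After 4 (prev): list=[5, 92, 3, 8, 4, 7] cursor@5
After 5 (prev): list=[5, 92, 3, 8, 4, 7] cursor@5
After 6 (delete_current): list=[92, 3, 8, 4, 7] cursor@92
After 7 (delete_current): list=[3, 8, 4, 7] cursor@3
After 8 (prev): list=[3, 8, 4, 7] cursor@3
After 9 (prev): list=[3, 8, 4, 7] cursor@3
After 10 (insert_after(18)): list=[3, 18, 8, 4, 7] cursor@3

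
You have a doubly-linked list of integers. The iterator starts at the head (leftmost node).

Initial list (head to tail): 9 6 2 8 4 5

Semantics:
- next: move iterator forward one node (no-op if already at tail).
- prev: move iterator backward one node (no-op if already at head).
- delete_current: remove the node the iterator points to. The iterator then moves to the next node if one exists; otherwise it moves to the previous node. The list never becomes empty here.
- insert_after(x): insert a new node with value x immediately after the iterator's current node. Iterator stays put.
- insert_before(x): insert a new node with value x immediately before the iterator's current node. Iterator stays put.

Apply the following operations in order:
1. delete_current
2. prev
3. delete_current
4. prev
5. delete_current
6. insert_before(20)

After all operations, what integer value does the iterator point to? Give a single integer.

After 1 (delete_current): list=[6, 2, 8, 4, 5] cursor@6
After 2 (prev): list=[6, 2, 8, 4, 5] cursor@6
After 3 (delete_current): list=[2, 8, 4, 5] cursor@2
After 4 (prev): list=[2, 8, 4, 5] cursor@2
After 5 (delete_current): list=[8, 4, 5] cursor@8
After 6 (insert_before(20)): list=[20, 8, 4, 5] cursor@8

Answer: 8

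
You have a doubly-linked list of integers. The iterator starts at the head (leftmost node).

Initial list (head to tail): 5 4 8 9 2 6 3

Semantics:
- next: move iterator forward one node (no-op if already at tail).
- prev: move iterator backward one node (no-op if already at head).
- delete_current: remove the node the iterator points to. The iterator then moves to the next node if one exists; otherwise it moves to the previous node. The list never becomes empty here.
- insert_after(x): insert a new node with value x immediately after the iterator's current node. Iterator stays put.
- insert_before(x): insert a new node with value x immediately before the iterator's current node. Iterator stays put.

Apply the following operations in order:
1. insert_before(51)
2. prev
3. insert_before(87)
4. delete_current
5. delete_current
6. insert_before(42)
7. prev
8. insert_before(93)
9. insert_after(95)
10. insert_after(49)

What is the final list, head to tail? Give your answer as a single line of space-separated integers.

After 1 (insert_before(51)): list=[51, 5, 4, 8, 9, 2, 6, 3] cursor@5
After 2 (prev): list=[51, 5, 4, 8, 9, 2, 6, 3] cursor@51
After 3 (insert_before(87)): list=[87, 51, 5, 4, 8, 9, 2, 6, 3] cursor@51
After 4 (delete_current): list=[87, 5, 4, 8, 9, 2, 6, 3] cursor@5
After 5 (delete_current): list=[87, 4, 8, 9, 2, 6, 3] cursor@4
After 6 (insert_before(42)): list=[87, 42, 4, 8, 9, 2, 6, 3] cursor@4
After 7 (prev): list=[87, 42, 4, 8, 9, 2, 6, 3] cursor@42
After 8 (insert_before(93)): list=[87, 93, 42, 4, 8, 9, 2, 6, 3] cursor@42
After 9 (insert_after(95)): list=[87, 93, 42, 95, 4, 8, 9, 2, 6, 3] cursor@42
After 10 (insert_after(49)): list=[87, 93, 42, 49, 95, 4, 8, 9, 2, 6, 3] cursor@42

Answer: 87 93 42 49 95 4 8 9 2 6 3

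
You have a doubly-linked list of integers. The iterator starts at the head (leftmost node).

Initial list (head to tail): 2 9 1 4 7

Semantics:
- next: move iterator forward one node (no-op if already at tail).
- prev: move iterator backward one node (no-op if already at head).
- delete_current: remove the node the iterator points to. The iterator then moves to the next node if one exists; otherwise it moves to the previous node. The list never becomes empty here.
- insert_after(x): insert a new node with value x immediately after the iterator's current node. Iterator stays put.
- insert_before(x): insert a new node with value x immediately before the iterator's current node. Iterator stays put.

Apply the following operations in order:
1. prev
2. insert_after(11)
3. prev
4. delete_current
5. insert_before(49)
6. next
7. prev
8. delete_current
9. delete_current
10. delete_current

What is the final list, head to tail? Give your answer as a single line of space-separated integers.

After 1 (prev): list=[2, 9, 1, 4, 7] cursor@2
After 2 (insert_after(11)): list=[2, 11, 9, 1, 4, 7] cursor@2
After 3 (prev): list=[2, 11, 9, 1, 4, 7] cursor@2
After 4 (delete_current): list=[11, 9, 1, 4, 7] cursor@11
After 5 (insert_before(49)): list=[49, 11, 9, 1, 4, 7] cursor@11
After 6 (next): list=[49, 11, 9, 1, 4, 7] cursor@9
After 7 (prev): list=[49, 11, 9, 1, 4, 7] cursor@11
After 8 (delete_current): list=[49, 9, 1, 4, 7] cursor@9
After 9 (delete_current): list=[49, 1, 4, 7] cursor@1
After 10 (delete_current): list=[49, 4, 7] cursor@4

Answer: 49 4 7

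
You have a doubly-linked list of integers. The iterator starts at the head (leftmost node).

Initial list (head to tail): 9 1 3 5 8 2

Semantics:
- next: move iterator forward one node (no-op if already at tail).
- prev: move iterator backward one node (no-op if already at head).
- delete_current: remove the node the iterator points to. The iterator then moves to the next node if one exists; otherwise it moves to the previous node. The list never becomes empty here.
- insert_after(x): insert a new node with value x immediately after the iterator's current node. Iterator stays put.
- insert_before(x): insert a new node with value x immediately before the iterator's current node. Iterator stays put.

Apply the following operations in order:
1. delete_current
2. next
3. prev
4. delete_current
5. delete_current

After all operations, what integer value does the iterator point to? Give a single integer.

After 1 (delete_current): list=[1, 3, 5, 8, 2] cursor@1
After 2 (next): list=[1, 3, 5, 8, 2] cursor@3
After 3 (prev): list=[1, 3, 5, 8, 2] cursor@1
After 4 (delete_current): list=[3, 5, 8, 2] cursor@3
After 5 (delete_current): list=[5, 8, 2] cursor@5

Answer: 5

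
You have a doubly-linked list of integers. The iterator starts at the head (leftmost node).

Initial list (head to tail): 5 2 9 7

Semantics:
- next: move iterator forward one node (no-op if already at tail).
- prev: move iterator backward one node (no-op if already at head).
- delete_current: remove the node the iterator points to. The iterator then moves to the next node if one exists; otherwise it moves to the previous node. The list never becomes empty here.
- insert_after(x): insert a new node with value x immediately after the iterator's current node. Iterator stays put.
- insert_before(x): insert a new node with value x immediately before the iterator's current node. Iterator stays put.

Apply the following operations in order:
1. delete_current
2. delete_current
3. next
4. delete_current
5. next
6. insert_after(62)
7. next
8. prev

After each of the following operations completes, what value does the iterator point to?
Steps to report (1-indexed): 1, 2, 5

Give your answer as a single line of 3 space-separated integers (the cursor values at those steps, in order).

After 1 (delete_current): list=[2, 9, 7] cursor@2
After 2 (delete_current): list=[9, 7] cursor@9
After 3 (next): list=[9, 7] cursor@7
After 4 (delete_current): list=[9] cursor@9
After 5 (next): list=[9] cursor@9
After 6 (insert_after(62)): list=[9, 62] cursor@9
After 7 (next): list=[9, 62] cursor@62
After 8 (prev): list=[9, 62] cursor@9

Answer: 2 9 9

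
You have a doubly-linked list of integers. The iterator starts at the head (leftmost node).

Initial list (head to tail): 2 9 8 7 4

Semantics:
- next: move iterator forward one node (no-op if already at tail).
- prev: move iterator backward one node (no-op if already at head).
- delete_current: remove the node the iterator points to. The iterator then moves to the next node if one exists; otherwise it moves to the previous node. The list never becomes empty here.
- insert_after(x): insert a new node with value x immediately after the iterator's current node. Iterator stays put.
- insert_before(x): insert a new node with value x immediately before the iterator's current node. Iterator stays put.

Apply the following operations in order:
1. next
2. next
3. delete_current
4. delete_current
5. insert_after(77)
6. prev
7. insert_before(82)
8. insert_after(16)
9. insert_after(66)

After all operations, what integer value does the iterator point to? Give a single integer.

Answer: 9

Derivation:
After 1 (next): list=[2, 9, 8, 7, 4] cursor@9
After 2 (next): list=[2, 9, 8, 7, 4] cursor@8
After 3 (delete_current): list=[2, 9, 7, 4] cursor@7
After 4 (delete_current): list=[2, 9, 4] cursor@4
After 5 (insert_after(77)): list=[2, 9, 4, 77] cursor@4
After 6 (prev): list=[2, 9, 4, 77] cursor@9
After 7 (insert_before(82)): list=[2, 82, 9, 4, 77] cursor@9
After 8 (insert_after(16)): list=[2, 82, 9, 16, 4, 77] cursor@9
After 9 (insert_after(66)): list=[2, 82, 9, 66, 16, 4, 77] cursor@9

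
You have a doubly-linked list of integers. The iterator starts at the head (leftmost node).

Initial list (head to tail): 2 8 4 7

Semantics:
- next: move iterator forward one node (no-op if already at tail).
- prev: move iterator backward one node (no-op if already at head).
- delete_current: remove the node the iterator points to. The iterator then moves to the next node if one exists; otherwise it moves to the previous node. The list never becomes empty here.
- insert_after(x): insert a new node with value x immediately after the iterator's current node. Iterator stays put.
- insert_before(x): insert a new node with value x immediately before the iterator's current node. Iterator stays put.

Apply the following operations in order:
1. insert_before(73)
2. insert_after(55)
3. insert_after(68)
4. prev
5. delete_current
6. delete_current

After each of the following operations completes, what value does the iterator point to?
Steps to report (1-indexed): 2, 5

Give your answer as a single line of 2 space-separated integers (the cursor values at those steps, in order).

Answer: 2 2

Derivation:
After 1 (insert_before(73)): list=[73, 2, 8, 4, 7] cursor@2
After 2 (insert_after(55)): list=[73, 2, 55, 8, 4, 7] cursor@2
After 3 (insert_after(68)): list=[73, 2, 68, 55, 8, 4, 7] cursor@2
After 4 (prev): list=[73, 2, 68, 55, 8, 4, 7] cursor@73
After 5 (delete_current): list=[2, 68, 55, 8, 4, 7] cursor@2
After 6 (delete_current): list=[68, 55, 8, 4, 7] cursor@68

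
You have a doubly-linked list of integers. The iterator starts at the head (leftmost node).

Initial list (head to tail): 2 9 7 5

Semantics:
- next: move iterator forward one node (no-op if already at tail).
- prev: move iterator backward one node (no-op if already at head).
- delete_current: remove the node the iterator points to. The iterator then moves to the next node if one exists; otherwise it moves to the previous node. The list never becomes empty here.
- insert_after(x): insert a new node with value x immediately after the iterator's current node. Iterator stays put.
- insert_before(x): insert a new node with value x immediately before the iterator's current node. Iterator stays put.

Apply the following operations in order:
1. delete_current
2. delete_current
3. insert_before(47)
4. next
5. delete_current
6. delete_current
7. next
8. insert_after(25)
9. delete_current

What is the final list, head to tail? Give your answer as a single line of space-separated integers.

Answer: 25

Derivation:
After 1 (delete_current): list=[9, 7, 5] cursor@9
After 2 (delete_current): list=[7, 5] cursor@7
After 3 (insert_before(47)): list=[47, 7, 5] cursor@7
After 4 (next): list=[47, 7, 5] cursor@5
After 5 (delete_current): list=[47, 7] cursor@7
After 6 (delete_current): list=[47] cursor@47
After 7 (next): list=[47] cursor@47
After 8 (insert_after(25)): list=[47, 25] cursor@47
After 9 (delete_current): list=[25] cursor@25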